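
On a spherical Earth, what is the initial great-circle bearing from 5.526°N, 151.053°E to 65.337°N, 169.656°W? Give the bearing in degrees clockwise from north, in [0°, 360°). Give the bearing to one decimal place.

Δλ = -169.656 − 151.053 = -320.709°; wrapped into (−180°, 180°]: 39.291°.
θ = atan2( sin Δλ · cos φ₂ , cos φ₁ · sin φ₂ − sin φ₁ · cos φ₂ · cos Δλ )
  = atan2(0.26425, 0.87346) = 16.832° → normalised to [0°, 360°): 16.832°.

16.8°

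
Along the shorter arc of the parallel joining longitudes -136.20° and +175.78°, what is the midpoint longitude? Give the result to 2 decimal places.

-160.21°

Signed shortest Δλ from -136.20° to +175.78° is -48.02°.
Midpoint longitude = -136.20° + (-48.02°)/2 = -136.20° − 24.01° = -160.21°.
(The naïve average (-136.20 + +175.78)/2 = 19.79° is on the wrong side of the globe.)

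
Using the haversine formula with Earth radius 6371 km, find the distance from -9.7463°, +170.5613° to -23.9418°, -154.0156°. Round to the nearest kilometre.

Δλ = -154.0156 − 170.5613 = -324.5769°; wrapped into (−180°, 180°]: 35.4231°.
Δφ = -23.9418 − -9.7463 = -14.1955°.
a = sin²(Δφ/2) + cos φ₁ · cos φ₂ · sin²(Δλ/2) = 0.098636.
c = 2·atan2(√a, √(1−a)) = 0.63894 rad → d = 6371·c ≈ 4070.70 km.

4071 km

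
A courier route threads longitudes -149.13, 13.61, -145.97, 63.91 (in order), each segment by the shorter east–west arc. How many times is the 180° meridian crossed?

Leg 1: -149.13° → +13.61°, shortest Δλ = 162.74° (east) — does not cross 180°.
Leg 2: +13.61° → -145.97°, shortest Δλ = -159.58° (west) — does not cross 180°.
Leg 3: -145.97° → +63.91°, shortest Δλ = -150.12° (west) — crosses 180°.
Total crossings: 1.

1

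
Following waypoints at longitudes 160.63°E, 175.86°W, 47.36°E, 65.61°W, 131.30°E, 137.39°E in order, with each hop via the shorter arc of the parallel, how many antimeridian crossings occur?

3

Leg 1: +160.63° → -175.86°, shortest Δλ = 23.51° (east) — crosses 180°.
Leg 2: -175.86° → +47.36°, shortest Δλ = -136.78° (west) — crosses 180°.
Leg 3: +47.36° → -65.61°, shortest Δλ = -112.97° (west) — does not cross 180°.
Leg 4: -65.61° → +131.30°, shortest Δλ = -163.09° (west) — crosses 180°.
Leg 5: +131.30° → +137.39°, shortest Δλ = 6.09° (east) — does not cross 180°.
Total crossings: 3.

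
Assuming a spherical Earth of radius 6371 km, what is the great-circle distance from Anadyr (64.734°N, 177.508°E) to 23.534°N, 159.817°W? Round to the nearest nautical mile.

2628 nmi

Δλ = -159.817 − 177.508 = -337.325°; wrapped into (−180°, 180°]: 22.675°.
Δφ = 23.534 − 64.734 = -41.200°.
a = sin²(Δφ/2) + cos φ₁ · cos φ₂ · sin²(Δλ/2) = 0.138916.
c = 2·atan2(√a, √(1−a)) = 0.76386 rad → d = 6371·c ≈ 4866.58 km ≈ 2627.74 nmi.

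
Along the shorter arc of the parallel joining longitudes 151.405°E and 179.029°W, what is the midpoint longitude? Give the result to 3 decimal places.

Signed shortest Δλ from +151.405° to -179.029° is +29.566°.
Midpoint longitude = +151.405° + (+29.566°)/2 = +151.405° + 14.783° = +166.188°.
(The naïve average (+151.405 + -179.029)/2 = -13.812° is on the wrong side of the globe.)

166.188°E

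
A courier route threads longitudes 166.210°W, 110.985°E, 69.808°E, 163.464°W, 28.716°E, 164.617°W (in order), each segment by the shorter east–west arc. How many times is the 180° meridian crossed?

Leg 1: -166.210° → +110.985°, shortest Δλ = -82.805° (west) — crosses 180°.
Leg 2: +110.985° → +69.808°, shortest Δλ = -41.177° (west) — does not cross 180°.
Leg 3: +69.808° → -163.464°, shortest Δλ = 126.728° (east) — crosses 180°.
Leg 4: -163.464° → +28.716°, shortest Δλ = -167.82° (west) — crosses 180°.
Leg 5: +28.716° → -164.617°, shortest Δλ = 166.667° (east) — crosses 180°.
Total crossings: 4.

4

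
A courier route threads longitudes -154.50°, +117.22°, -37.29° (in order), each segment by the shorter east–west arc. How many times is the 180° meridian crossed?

Leg 1: -154.50° → +117.22°, shortest Δλ = -88.28° (west) — crosses 180°.
Leg 2: +117.22° → -37.29°, shortest Δλ = -154.51° (west) — does not cross 180°.
Total crossings: 1.

1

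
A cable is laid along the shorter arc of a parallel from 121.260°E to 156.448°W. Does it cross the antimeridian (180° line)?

Naïve |-156.448 − 121.260| = 277.708° > 180°, so the shorter arc goes the other way round — across 180°.
Signed shortest Δλ = ((-156.448 − 121.260 + 180) mod 360) − 180 = 82.292°.
Going east by 82.292° from +121.260° passes through 180° before reaching -156.448°.

Yes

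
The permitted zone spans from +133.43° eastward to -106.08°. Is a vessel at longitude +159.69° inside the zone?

Yes

Band width going east from +133.43° to -106.08°: ((-106.08 − 133.43) mod 360) = 120.49°.
Offset of +159.69° east of the west edge: ((159.69 − 133.43) mod 360) = 26.26°.
26.26° ≤ 120.49° ⇒ inside.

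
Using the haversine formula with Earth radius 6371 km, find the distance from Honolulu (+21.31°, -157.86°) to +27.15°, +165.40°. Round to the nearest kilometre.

Δλ = 165.40 − -157.86 = 323.26°; wrapped into (−180°, 180°]: -36.74°.
Δφ = 27.15 − 21.31 = 5.84°.
a = sin²(Δφ/2) + cos φ₁ · cos φ₂ · sin²(Δλ/2) = 0.084930.
c = 2·atan2(√a, √(1−a)) = 0.59144 rad → d = 6371·c ≈ 3768.04 km.

3768 km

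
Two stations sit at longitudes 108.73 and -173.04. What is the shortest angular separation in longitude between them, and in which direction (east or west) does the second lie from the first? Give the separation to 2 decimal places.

78.23° east

Raw difference: -173.04 − 108.73 = -281.77°.
Normalise into (−180°, 180°]: -281.77° + 360° = 78.23°.
Positive ⇒ the second point lies to the east; separation 78.23°.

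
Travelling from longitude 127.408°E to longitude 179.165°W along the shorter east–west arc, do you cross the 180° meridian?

Naïve |-179.165 − 127.408| = 306.573° > 180°, so the shorter arc goes the other way round — across 180°.
Signed shortest Δλ = ((-179.165 − 127.408 + 180) mod 360) − 180 = 53.427°.
Going east by 53.427° from +127.408° passes through 180° before reaching -179.165°.

Yes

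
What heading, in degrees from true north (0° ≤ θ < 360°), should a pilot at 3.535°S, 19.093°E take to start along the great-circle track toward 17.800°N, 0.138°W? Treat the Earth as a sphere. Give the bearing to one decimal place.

319.0°

Δλ = -0.138 − 19.093 = -19.231°.
θ = atan2( sin Δλ · cos φ₂ , cos φ₁ · sin φ₂ − sin φ₁ · cos φ₂ · cos Δλ )
  = atan2(-0.31361, 0.36054) = -41.018° → normalised to [0°, 360°): 318.982°.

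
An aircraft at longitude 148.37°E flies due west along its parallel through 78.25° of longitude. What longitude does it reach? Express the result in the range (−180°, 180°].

Start at +148.37°; shift −78.25° → +70.12°.
+70.12° already lies in (−180°, 180°].

70.12°E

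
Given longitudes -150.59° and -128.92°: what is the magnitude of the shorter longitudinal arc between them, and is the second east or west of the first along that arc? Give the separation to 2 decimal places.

21.67° east

Raw difference: -128.92 − -150.59 = 21.67°.
Normalise into (−180°, 180°]: 21.67° stays 21.67°.
Positive ⇒ the second point lies to the east; separation 21.67°.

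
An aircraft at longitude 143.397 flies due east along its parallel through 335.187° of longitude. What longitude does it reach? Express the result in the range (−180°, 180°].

+118.584°

Start at +143.397°; shift +335.187° → +478.584°.
+478.584° lies outside (−180°, 180°]; subtract 360° → +118.584°.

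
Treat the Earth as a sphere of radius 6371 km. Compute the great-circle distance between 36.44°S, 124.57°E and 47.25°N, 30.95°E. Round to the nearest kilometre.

Δλ = 30.95 − 124.57 = -93.62°.
Δφ = 47.25 − -36.44 = 83.69°.
a = sin²(Δφ/2) + cos φ₁ · cos φ₂ · sin²(Δλ/2) = 0.735326.
c = 2·atan2(√a, √(1−a)) = 2.06083 rad → d = 6371·c ≈ 13129.52 km.

13130 km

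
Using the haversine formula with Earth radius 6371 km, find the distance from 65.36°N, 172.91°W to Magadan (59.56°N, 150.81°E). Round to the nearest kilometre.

Δλ = 150.81 − -172.91 = 323.72°; wrapped into (−180°, 180°]: -36.28°.
Δφ = 59.56 − 65.36 = -5.80°.
a = sin²(Δφ/2) + cos φ₁ · cos φ₂ · sin²(Δλ/2) = 0.023034.
c = 2·atan2(√a, √(1−a)) = 0.30472 rad → d = 6371·c ≈ 1941.36 km.

1941 km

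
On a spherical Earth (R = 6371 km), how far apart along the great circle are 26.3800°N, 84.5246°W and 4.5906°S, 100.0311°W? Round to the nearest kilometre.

3827 km

Δλ = -100.0311 − -84.5246 = -15.5065°.
Δφ = -4.5906 − 26.3800 = -30.9706°.
a = sin²(Δφ/2) + cos φ₁ · cos φ₂ · sin²(Δλ/2) = 0.087537.
c = 2·atan2(√a, √(1−a)) = 0.60072 rad → d = 6371·c ≈ 3827.21 km.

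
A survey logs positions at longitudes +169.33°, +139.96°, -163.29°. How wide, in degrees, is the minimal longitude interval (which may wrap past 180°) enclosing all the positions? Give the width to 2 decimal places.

Sort the longitudes: -163.29°, +139.96°, +169.33°.
Eastward gaps between consecutive values (wrapping around): 303.25°, 29.37°, 27.38°.
Largest gap = 303.25° ⇒ minimal covering band is its complement: 360° − 303.25° = 56.75°.
Band runs from +139.96° eastward to -163.29°, crossing the antimeridian.

56.75°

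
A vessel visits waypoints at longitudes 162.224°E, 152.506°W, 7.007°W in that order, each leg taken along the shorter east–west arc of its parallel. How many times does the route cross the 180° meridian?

Leg 1: +162.224° → -152.506°, shortest Δλ = 45.27° (east) — crosses 180°.
Leg 2: -152.506° → -7.007°, shortest Δλ = 145.499° (east) — does not cross 180°.
Total crossings: 1.

1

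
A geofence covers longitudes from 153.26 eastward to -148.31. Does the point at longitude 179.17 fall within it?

Band width going east from +153.26° to -148.31°: ((-148.31 − 153.26) mod 360) = 58.43°.
Offset of +179.17° east of the west edge: ((179.17 − 153.26) mod 360) = 25.91°.
25.91° ≤ 58.43° ⇒ inside.

Yes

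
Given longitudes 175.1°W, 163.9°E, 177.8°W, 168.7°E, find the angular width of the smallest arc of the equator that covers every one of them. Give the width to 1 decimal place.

Sort the longitudes: -177.8°, -175.1°, +163.9°, +168.7°.
Eastward gaps between consecutive values (wrapping around): 2.7°, 339.0°, 4.8°, 13.5°.
Largest gap = 339.0° ⇒ minimal covering band is its complement: 360° − 339.0° = 21.0°.
Band runs from +163.9° eastward to -175.1°, crossing the antimeridian.

21.0°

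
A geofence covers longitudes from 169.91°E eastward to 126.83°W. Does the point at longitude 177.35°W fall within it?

Yes

Band width going east from +169.91° to -126.83°: ((-126.83 − 169.91) mod 360) = 63.26°.
Offset of -177.35° east of the west edge: ((-177.35 − 169.91) mod 360) = 12.74°.
12.74° ≤ 63.26° ⇒ inside.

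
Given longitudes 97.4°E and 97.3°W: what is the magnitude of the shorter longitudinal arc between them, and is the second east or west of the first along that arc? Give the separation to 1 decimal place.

Raw difference: -97.3 − 97.4 = -194.7°.
Normalise into (−180°, 180°]: -194.7° + 360° = 165.3°.
Positive ⇒ the second point lies to the east; separation 165.3°.

165.3° east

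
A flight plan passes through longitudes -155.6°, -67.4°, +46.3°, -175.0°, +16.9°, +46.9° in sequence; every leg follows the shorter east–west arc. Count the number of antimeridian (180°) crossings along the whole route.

2

Leg 1: -155.6° → -67.4°, shortest Δλ = 88.2° (east) — does not cross 180°.
Leg 2: -67.4° → +46.3°, shortest Δλ = 113.7° (east) — does not cross 180°.
Leg 3: +46.3° → -175.0°, shortest Δλ = 138.7° (east) — crosses 180°.
Leg 4: -175.0° → +16.9°, shortest Δλ = -168.1° (west) — crosses 180°.
Leg 5: +16.9° → +46.9°, shortest Δλ = 30.0° (east) — does not cross 180°.
Total crossings: 2.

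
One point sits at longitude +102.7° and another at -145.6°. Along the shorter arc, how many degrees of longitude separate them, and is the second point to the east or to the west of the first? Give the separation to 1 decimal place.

Raw difference: -145.6 − 102.7 = -248.3°.
Normalise into (−180°, 180°]: -248.3° + 360° = 111.7°.
Positive ⇒ the second point lies to the east; separation 111.7°.

111.7° east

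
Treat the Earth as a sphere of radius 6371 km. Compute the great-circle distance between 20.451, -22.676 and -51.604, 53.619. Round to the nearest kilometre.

Δλ = 53.619 − -22.676 = 76.295°.
Δφ = -51.604 − 20.451 = -72.055°.
a = sin²(Δφ/2) + cos φ₁ · cos φ₂ · sin²(Δλ/2) = 0.567983.
c = 2·atan2(√a, √(1−a)) = 1.70718 rad → d = 6371·c ≈ 10876.47 km.

10876 km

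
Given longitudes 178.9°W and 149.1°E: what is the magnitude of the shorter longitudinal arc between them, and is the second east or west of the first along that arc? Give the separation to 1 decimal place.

32.0° west

Raw difference: 149.1 − -178.9 = 328.0°.
Normalise into (−180°, 180°]: 328.0° − 360° = -32.0°.
Negative ⇒ the second point lies to the west; separation 32.0°.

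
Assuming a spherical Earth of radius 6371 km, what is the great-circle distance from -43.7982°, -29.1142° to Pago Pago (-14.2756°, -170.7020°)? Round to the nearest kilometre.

Δλ = -170.7020 − -29.1142 = -141.5878°.
Δφ = -14.2756 − -43.7982 = 29.5226°.
a = sin²(Δφ/2) + cos φ₁ · cos φ₂ · sin²(Δλ/2) = 0.688714.
c = 2·atan2(√a, √(1−a)) = 1.95781 rad → d = 6371·c ≈ 12473.24 km.

12473 km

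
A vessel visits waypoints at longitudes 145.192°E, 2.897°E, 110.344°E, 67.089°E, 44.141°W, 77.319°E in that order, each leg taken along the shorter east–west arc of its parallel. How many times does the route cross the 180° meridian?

0

Leg 1: +145.192° → +2.897°, shortest Δλ = -142.295° (west) — does not cross 180°.
Leg 2: +2.897° → +110.344°, shortest Δλ = 107.447° (east) — does not cross 180°.
Leg 3: +110.344° → +67.089°, shortest Δλ = -43.255° (west) — does not cross 180°.
Leg 4: +67.089° → -44.141°, shortest Δλ = -111.23° (west) — does not cross 180°.
Leg 5: -44.141° → +77.319°, shortest Δλ = 121.46° (east) — does not cross 180°.
Total crossings: 0.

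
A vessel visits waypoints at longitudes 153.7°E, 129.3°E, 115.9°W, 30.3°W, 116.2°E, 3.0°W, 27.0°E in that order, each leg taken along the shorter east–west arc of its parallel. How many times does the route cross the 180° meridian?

1

Leg 1: +153.7° → +129.3°, shortest Δλ = -24.4° (west) — does not cross 180°.
Leg 2: +129.3° → -115.9°, shortest Δλ = 114.8° (east) — crosses 180°.
Leg 3: -115.9° → -30.3°, shortest Δλ = 85.6° (east) — does not cross 180°.
Leg 4: -30.3° → +116.2°, shortest Δλ = 146.5° (east) — does not cross 180°.
Leg 5: +116.2° → -3.0°, shortest Δλ = -119.2° (west) — does not cross 180°.
Leg 6: -3.0° → +27.0°, shortest Δλ = 30.0° (east) — does not cross 180°.
Total crossings: 1.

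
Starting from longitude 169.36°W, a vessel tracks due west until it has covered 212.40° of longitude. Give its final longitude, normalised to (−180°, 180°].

21.76°W

Start at -169.36°; shift −212.40° → -381.76°.
-381.76° lies outside (−180°, 180°]; add 360° → -21.76°.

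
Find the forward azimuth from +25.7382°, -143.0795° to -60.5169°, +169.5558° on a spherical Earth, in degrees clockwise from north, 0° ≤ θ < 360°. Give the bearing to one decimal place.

201.3°

Δλ = 169.5558 − -143.0795 = 312.6353°; wrapped into (−180°, 180°]: -47.3647°.
θ = atan2( sin Δλ · cos φ₂ , cos φ₁ · sin φ₂ − sin φ₁ · cos φ₂ · cos Δλ )
  = atan2(-0.36208, -0.92890) = -158.705° → normalised to [0°, 360°): 201.295°.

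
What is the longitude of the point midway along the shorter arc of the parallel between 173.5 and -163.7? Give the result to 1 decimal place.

-175.1°

Signed shortest Δλ from +173.5° to -163.7° is +22.8°.
Midpoint longitude = +173.5° + (+22.8°)/2 = +173.5° + 11.4° = +184.9°.
Normalise into (−180°, 180°]: -175.1°.
(The naïve average (+173.5 + -163.7)/2 = 4.9° is on the wrong side of the globe.)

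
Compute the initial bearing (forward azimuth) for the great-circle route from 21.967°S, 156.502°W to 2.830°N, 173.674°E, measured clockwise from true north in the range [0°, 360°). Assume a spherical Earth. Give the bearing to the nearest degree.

307°

Δλ = 173.674 − -156.502 = 330.176°; wrapped into (−180°, 180°]: -29.824°.
θ = atan2( sin Δλ · cos φ₂ , cos φ₁ · sin φ₂ − sin φ₁ · cos φ₂ · cos Δλ )
  = atan2(-0.49673, 0.36992) = -53.324° → normalised to [0°, 360°): 306.676°.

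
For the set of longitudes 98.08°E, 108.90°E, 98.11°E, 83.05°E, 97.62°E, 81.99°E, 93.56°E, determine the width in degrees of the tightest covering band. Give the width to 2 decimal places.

Sort the longitudes: +81.99°, +83.05°, +93.56°, +97.62°, +98.08°, +98.11°, +108.90°.
Eastward gaps between consecutive values (wrapping around): 1.06°, 10.51°, 4.06°, 0.46°, 0.03°, 10.79°, 333.09°.
Largest gap = 333.09° ⇒ minimal covering band is its complement: 360° − 333.09° = 26.91°.
Band runs from +81.99° eastward to +108.90°.

26.91°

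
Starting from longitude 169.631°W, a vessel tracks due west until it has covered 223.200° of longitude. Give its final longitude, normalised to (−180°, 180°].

32.831°W

Start at -169.631°; shift −223.200° → -392.831°.
-392.831° lies outside (−180°, 180°]; add 360° → -32.831°.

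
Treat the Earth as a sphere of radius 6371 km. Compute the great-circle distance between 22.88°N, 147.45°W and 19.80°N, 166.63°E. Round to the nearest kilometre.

Δλ = 166.63 − -147.45 = 314.08°; wrapped into (−180°, 180°]: -45.92°.
Δφ = 19.80 − 22.88 = -3.08°.
a = sin²(Δφ/2) + cos φ₁ · cos φ₂ · sin²(Δλ/2) = 0.132630.
c = 2·atan2(√a, √(1−a)) = 0.74551 rad → d = 6371·c ≈ 4749.67 km.

4750 km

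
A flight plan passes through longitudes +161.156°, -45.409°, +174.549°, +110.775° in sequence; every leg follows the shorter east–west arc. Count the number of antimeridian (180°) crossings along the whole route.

Leg 1: +161.156° → -45.409°, shortest Δλ = 153.435° (east) — crosses 180°.
Leg 2: -45.409° → +174.549°, shortest Δλ = -140.042° (west) — crosses 180°.
Leg 3: +174.549° → +110.775°, shortest Δλ = -63.774° (west) — does not cross 180°.
Total crossings: 2.

2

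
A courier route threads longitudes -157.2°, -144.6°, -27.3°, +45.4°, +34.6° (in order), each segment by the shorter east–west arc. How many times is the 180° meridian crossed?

0

Leg 1: -157.2° → -144.6°, shortest Δλ = 12.6° (east) — does not cross 180°.
Leg 2: -144.6° → -27.3°, shortest Δλ = 117.3° (east) — does not cross 180°.
Leg 3: -27.3° → +45.4°, shortest Δλ = 72.7° (east) — does not cross 180°.
Leg 4: +45.4° → +34.6°, shortest Δλ = -10.8° (west) — does not cross 180°.
Total crossings: 0.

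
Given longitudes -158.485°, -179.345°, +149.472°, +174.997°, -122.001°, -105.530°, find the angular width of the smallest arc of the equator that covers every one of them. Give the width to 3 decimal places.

104.998°

Sort the longitudes: -179.345°, -158.485°, -122.001°, -105.530°, +149.472°, +174.997°.
Eastward gaps between consecutive values (wrapping around): 20.860°, 36.484°, 16.471°, 255.002°, 25.525°, 5.658°.
Largest gap = 255.002° ⇒ minimal covering band is its complement: 360° − 255.002° = 104.998°.
Band runs from +149.472° eastward to -105.530°, crossing the antimeridian.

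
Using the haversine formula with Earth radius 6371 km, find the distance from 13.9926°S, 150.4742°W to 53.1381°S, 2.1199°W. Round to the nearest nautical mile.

6459 nmi

Δλ = -2.1199 − -150.4742 = 148.3543°.
Δφ = -53.1381 − -13.9926 = -39.1455°.
a = sin²(Δφ/2) + cos φ₁ · cos φ₂ · sin²(Δλ/2) = 0.651039.
c = 2·atan2(√a, √(1−a)) = 1.87767 rad → d = 6371·c ≈ 11962.63 km ≈ 6459.30 nmi.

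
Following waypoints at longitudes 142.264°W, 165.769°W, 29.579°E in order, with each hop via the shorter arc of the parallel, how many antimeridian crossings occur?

Leg 1: -142.264° → -165.769°, shortest Δλ = -23.505° (west) — does not cross 180°.
Leg 2: -165.769° → +29.579°, shortest Δλ = -164.652° (west) — crosses 180°.
Total crossings: 1.

1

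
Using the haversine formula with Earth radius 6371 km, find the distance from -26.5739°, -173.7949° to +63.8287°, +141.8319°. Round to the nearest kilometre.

Δλ = 141.8319 − -173.7949 = 315.6268°; wrapped into (−180°, 180°]: -44.3732°.
Δφ = 63.8287 − -26.5739 = 90.4026°.
a = sin²(Δφ/2) + cos φ₁ · cos φ₂ · sin²(Δλ/2) = 0.559764.
c = 2·atan2(√a, √(1−a)) = 1.69061 rad → d = 6371·c ≈ 10770.88 km.

10771 km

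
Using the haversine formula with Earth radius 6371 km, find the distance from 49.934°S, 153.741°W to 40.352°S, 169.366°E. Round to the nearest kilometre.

Δλ = 169.366 − -153.741 = 323.107°; wrapped into (−180°, 180°]: -36.893°.
Δφ = -40.352 − -49.934 = 9.582°.
a = sin²(Δφ/2) + cos φ₁ · cos φ₂ · sin²(Δλ/2) = 0.056088.
c = 2·atan2(√a, √(1−a)) = 0.47820 rad → d = 6371·c ≈ 3046.62 km.

3047 km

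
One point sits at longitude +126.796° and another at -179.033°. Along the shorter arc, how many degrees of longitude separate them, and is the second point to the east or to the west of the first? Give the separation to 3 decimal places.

54.171° east

Raw difference: -179.033 − 126.796 = -305.829°.
Normalise into (−180°, 180°]: -305.829° + 360° = 54.171°.
Positive ⇒ the second point lies to the east; separation 54.171°.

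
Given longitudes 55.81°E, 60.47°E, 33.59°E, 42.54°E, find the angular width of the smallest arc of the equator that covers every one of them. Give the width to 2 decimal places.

26.88°

Sort the longitudes: +33.59°, +42.54°, +55.81°, +60.47°.
Eastward gaps between consecutive values (wrapping around): 8.95°, 13.27°, 4.66°, 333.12°.
Largest gap = 333.12° ⇒ minimal covering band is its complement: 360° − 333.12° = 26.88°.
Band runs from +33.59° eastward to +60.47°.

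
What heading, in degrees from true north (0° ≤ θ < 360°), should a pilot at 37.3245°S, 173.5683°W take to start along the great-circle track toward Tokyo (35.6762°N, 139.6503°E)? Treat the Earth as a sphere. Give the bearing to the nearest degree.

Δλ = 139.6503 − -173.5683 = 313.2186°; wrapped into (−180°, 180°]: -46.7814°.
θ = atan2( sin Δλ · cos φ₂ , cos φ₁ · sin φ₂ − sin φ₁ · cos φ₂ · cos Δλ )
  = atan2(-0.59198, 0.80105) = -36.464° → normalised to [0°, 360°): 323.536°.

324°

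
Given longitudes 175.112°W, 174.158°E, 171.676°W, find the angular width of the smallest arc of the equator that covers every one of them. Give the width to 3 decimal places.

Sort the longitudes: -175.112°, -171.676°, +174.158°.
Eastward gaps between consecutive values (wrapping around): 3.436°, 345.834°, 10.730°.
Largest gap = 345.834° ⇒ minimal covering band is its complement: 360° − 345.834° = 14.166°.
Band runs from +174.158° eastward to -171.676°, crossing the antimeridian.

14.166°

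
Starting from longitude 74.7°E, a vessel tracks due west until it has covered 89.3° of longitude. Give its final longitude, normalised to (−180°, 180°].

Start at +74.7°; shift −89.3° → -14.6°.
-14.6° already lies in (−180°, 180°].

14.6°W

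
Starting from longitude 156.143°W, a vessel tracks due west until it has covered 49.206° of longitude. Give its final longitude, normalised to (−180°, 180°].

Start at -156.143°; shift −49.206° → -205.349°.
-205.349° lies outside (−180°, 180°]; add 360° → +154.651°.

154.651°E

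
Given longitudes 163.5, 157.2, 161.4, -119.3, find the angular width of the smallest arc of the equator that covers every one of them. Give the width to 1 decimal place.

Sort the longitudes: -119.3°, +157.2°, +161.4°, +163.5°.
Eastward gaps between consecutive values (wrapping around): 276.5°, 4.2°, 2.1°, 77.2°.
Largest gap = 276.5° ⇒ minimal covering band is its complement: 360° − 276.5° = 83.5°.
Band runs from +157.2° eastward to -119.3°, crossing the antimeridian.

83.5°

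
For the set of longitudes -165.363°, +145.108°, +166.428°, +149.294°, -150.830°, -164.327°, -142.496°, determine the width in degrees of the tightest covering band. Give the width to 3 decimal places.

72.396°

Sort the longitudes: -165.363°, -164.327°, -150.830°, -142.496°, +145.108°, +149.294°, +166.428°.
Eastward gaps between consecutive values (wrapping around): 1.036°, 13.497°, 8.334°, 287.604°, 4.186°, 17.134°, 28.209°.
Largest gap = 287.604° ⇒ minimal covering band is its complement: 360° − 287.604° = 72.396°.
Band runs from +145.108° eastward to -142.496°, crossing the antimeridian.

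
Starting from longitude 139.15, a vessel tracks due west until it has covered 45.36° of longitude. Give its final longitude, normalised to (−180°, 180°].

+93.79°

Start at +139.15°; shift −45.36° → +93.79°.
+93.79° already lies in (−180°, 180°].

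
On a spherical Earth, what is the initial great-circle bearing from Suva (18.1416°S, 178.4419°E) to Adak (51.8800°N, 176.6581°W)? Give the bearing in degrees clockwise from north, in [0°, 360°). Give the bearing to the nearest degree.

Δλ = -176.6581 − 178.4419 = -355.1000°; wrapped into (−180°, 180°]: 4.9000°.
θ = atan2( sin Δλ · cos φ₂ , cos φ₁ · sin φ₂ − sin φ₁ · cos φ₂ · cos Δλ )
  = atan2(0.05273, 0.93912) = 3.214° → normalised to [0°, 360°): 3.214°.

3°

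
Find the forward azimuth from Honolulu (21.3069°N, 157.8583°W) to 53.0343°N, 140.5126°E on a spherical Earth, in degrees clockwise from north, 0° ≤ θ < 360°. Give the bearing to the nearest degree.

320°

Δλ = 140.5126 − -157.8583 = 298.3709°; wrapped into (−180°, 180°]: -61.6291°.
θ = atan2( sin Δλ · cos φ₂ , cos φ₁ · sin φ₂ − sin φ₁ · cos φ₂ · cos Δλ )
  = atan2(-0.52911, 0.64055) = -39.557° → normalised to [0°, 360°): 320.443°.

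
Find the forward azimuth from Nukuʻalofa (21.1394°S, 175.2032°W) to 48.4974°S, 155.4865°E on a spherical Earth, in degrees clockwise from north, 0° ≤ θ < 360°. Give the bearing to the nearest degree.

Δλ = 155.4865 − -175.2032 = 330.6897°; wrapped into (−180°, 180°]: -29.3103°.
θ = atan2( sin Δλ · cos φ₂ , cos φ₁ · sin φ₂ − sin φ₁ · cos φ₂ · cos Δλ )
  = atan2(-0.32440, -0.49014) = -146.502° → normalised to [0°, 360°): 213.498°.

213°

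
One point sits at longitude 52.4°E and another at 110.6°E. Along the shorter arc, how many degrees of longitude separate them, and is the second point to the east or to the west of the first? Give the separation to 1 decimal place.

58.2° east

Raw difference: 110.6 − 52.4 = 58.2°.
Normalise into (−180°, 180°]: 58.2° stays 58.2°.
Positive ⇒ the second point lies to the east; separation 58.2°.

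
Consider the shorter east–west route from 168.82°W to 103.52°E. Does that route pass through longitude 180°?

Naïve |103.52 − -168.82| = 272.34° > 180°, so the shorter arc goes the other way round — across 180°.
Signed shortest Δλ = ((103.52 − -168.82 + 180) mod 360) − 180 = -87.66°.
Going west by 87.66° from -168.82° passes through 180° before reaching +103.52°.

Yes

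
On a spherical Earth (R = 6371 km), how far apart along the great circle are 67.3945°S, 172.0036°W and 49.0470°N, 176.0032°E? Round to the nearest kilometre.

Δλ = 176.0032 − -172.0036 = 348.0068°; wrapped into (−180°, 180°]: -11.9932°.
Δφ = 49.0470 − -67.3945 = 116.4415°.
a = sin²(Δφ/2) + cos φ₁ · cos φ₂ · sin²(Δλ/2) = 0.725392.
c = 2·atan2(√a, √(1−a)) = 2.03844 rad → d = 6371·c ≈ 12986.89 km.

12987 km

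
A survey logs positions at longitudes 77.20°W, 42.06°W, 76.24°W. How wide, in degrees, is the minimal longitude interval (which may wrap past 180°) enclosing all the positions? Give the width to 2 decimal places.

Sort the longitudes: -77.20°, -76.24°, -42.06°.
Eastward gaps between consecutive values (wrapping around): 0.96°, 34.18°, 324.86°.
Largest gap = 324.86° ⇒ minimal covering band is its complement: 360° − 324.86° = 35.14°.
Band runs from -77.20° eastward to -42.06°.

35.14°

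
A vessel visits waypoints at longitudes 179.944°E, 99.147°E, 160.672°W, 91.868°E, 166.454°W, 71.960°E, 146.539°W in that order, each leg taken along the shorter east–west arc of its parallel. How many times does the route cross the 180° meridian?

5

Leg 1: +179.944° → +99.147°, shortest Δλ = -80.797° (west) — does not cross 180°.
Leg 2: +99.147° → -160.672°, shortest Δλ = 100.181° (east) — crosses 180°.
Leg 3: -160.672° → +91.868°, shortest Δλ = -107.46° (west) — crosses 180°.
Leg 4: +91.868° → -166.454°, shortest Δλ = 101.678° (east) — crosses 180°.
Leg 5: -166.454° → +71.960°, shortest Δλ = -121.586° (west) — crosses 180°.
Leg 6: +71.960° → -146.539°, shortest Δλ = 141.501° (east) — crosses 180°.
Total crossings: 5.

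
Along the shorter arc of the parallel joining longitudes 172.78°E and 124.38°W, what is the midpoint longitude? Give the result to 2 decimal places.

Signed shortest Δλ from +172.78° to -124.38° is +62.84°.
Midpoint longitude = +172.78° + (+62.84°)/2 = +172.78° + 31.42° = +204.20°.
Normalise into (−180°, 180°]: -155.80°.
(The naïve average (+172.78 + -124.38)/2 = 24.2° is on the wrong side of the globe.)

155.80°W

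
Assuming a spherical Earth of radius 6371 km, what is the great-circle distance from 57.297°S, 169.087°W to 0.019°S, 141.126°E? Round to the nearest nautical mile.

4177 nmi

Δλ = 141.126 − -169.087 = 310.213°; wrapped into (−180°, 180°]: -49.787°.
Δφ = -0.019 − -57.297 = 57.278°.
a = sin²(Δφ/2) + cos φ₁ · cos φ₂ · sin²(Δλ/2) = 0.325448.
c = 2·atan2(√a, √(1−a)) = 1.21418 rad → d = 6371·c ≈ 7735.56 km ≈ 4176.87 nmi.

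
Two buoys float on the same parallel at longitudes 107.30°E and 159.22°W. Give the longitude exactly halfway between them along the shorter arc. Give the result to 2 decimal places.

Signed shortest Δλ from +107.30° to -159.22° is +93.48°.
Midpoint longitude = +107.30° + (+93.48°)/2 = +107.30° + 46.74° = +154.04°.
(The naïve average (+107.30 + -159.22)/2 = -25.96° is on the wrong side of the globe.)

154.04°E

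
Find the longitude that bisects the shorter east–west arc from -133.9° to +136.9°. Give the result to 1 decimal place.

-178.5°

Signed shortest Δλ from -133.9° to +136.9° is -89.2°.
Midpoint longitude = -133.9° + (-89.2°)/2 = -133.9° − 44.6° = -178.5°.
(The naïve average (-133.9 + +136.9)/2 = 1.5° is on the wrong side of the globe.)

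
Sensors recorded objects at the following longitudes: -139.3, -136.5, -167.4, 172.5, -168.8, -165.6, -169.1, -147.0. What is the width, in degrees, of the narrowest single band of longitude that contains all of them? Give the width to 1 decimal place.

51.0°

Sort the longitudes: -169.1°, -168.8°, -167.4°, -165.6°, -147.0°, -139.3°, -136.5°, +172.5°.
Eastward gaps between consecutive values (wrapping around): 0.3°, 1.4°, 1.8°, 18.6°, 7.7°, 2.8°, 309.0°, 18.4°.
Largest gap = 309.0° ⇒ minimal covering band is its complement: 360° − 309.0° = 51.0°.
Band runs from +172.5° eastward to -136.5°, crossing the antimeridian.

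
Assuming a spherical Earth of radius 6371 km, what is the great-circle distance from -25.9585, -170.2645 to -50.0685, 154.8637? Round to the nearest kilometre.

4002 km

Δλ = 154.8637 − -170.2645 = 325.1282°; wrapped into (−180°, 180°]: -34.8718°.
Δφ = -50.0685 − -25.9585 = -24.1100°.
a = sin²(Δφ/2) + cos φ₁ · cos φ₂ · sin²(Δλ/2) = 0.095434.
c = 2·atan2(√a, √(1−a)) = 0.62812 rad → d = 6371·c ≈ 4001.76 km.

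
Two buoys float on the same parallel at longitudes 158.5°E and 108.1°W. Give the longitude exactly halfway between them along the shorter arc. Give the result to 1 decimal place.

Signed shortest Δλ from +158.5° to -108.1° is +93.4°.
Midpoint longitude = +158.5° + (+93.4°)/2 = +158.5° + 46.7° = +205.2°.
Normalise into (−180°, 180°]: -154.8°.
(The naïve average (+158.5 + -108.1)/2 = 25.2° is on the wrong side of the globe.)

154.8°W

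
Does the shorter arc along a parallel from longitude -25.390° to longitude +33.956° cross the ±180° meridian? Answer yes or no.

Signed shortest Δλ = ((33.956 − -25.390 + 180) mod 360) − 180 = 59.346°.
Going east by 59.346° from -25.390° reaches +33.956° without touching 180°.

No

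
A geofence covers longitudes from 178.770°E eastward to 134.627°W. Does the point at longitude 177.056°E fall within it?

Band width going east from +178.770° to -134.627°: ((-134.627 − 178.770) mod 360) = 46.603°.
Offset of +177.056° east of the west edge: ((177.056 − 178.770) mod 360) = 358.286°.
358.286° > 46.603° ⇒ outside.

No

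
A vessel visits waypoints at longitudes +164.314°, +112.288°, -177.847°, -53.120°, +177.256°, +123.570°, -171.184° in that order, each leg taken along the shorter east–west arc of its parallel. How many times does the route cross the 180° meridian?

Leg 1: +164.314° → +112.288°, shortest Δλ = -52.026° (west) — does not cross 180°.
Leg 2: +112.288° → -177.847°, shortest Δλ = 69.865° (east) — crosses 180°.
Leg 3: -177.847° → -53.120°, shortest Δλ = 124.727° (east) — does not cross 180°.
Leg 4: -53.120° → +177.256°, shortest Δλ = -129.624° (west) — crosses 180°.
Leg 5: +177.256° → +123.570°, shortest Δλ = -53.686° (west) — does not cross 180°.
Leg 6: +123.570° → -171.184°, shortest Δλ = 65.246° (east) — crosses 180°.
Total crossings: 3.

3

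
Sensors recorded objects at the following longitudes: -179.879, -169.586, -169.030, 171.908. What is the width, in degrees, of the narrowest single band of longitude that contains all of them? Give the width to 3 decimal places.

19.062°

Sort the longitudes: -179.879°, -169.586°, -169.030°, +171.908°.
Eastward gaps between consecutive values (wrapping around): 10.293°, 0.556°, 340.938°, 8.213°.
Largest gap = 340.938° ⇒ minimal covering band is its complement: 360° − 340.938° = 19.062°.
Band runs from +171.908° eastward to -169.030°, crossing the antimeridian.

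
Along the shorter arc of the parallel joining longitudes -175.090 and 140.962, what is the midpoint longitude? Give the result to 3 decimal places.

Signed shortest Δλ from -175.090° to +140.962° is -43.948°.
Midpoint longitude = -175.090° + (-43.948°)/2 = -175.090° − 21.974° = -197.064°.
Normalise into (−180°, 180°]: +162.936°.
(The naïve average (-175.090 + +140.962)/2 = -17.064° is on the wrong side of the globe.)

+162.936°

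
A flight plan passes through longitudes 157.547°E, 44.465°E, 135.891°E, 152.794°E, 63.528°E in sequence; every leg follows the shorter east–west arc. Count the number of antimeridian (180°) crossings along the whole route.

0

Leg 1: +157.547° → +44.465°, shortest Δλ = -113.082° (west) — does not cross 180°.
Leg 2: +44.465° → +135.891°, shortest Δλ = 91.426° (east) — does not cross 180°.
Leg 3: +135.891° → +152.794°, shortest Δλ = 16.903° (east) — does not cross 180°.
Leg 4: +152.794° → +63.528°, shortest Δλ = -89.266° (west) — does not cross 180°.
Total crossings: 0.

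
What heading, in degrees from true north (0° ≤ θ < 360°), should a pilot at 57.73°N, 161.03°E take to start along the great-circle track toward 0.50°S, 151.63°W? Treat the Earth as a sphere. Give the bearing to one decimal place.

128.1°

Δλ = -151.63 − 161.03 = -312.66°; wrapped into (−180°, 180°]: 47.34°.
θ = atan2( sin Δλ · cos φ₂ , cos φ₁ · sin φ₂ − sin φ₁ · cos φ₂ · cos Δλ )
  = atan2(0.73536, -0.57762) = 128.149° → normalised to [0°, 360°): 128.149°.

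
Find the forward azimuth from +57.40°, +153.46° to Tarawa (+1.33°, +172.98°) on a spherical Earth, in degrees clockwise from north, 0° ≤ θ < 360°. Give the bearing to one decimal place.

156.9°

Δλ = 172.98 − 153.46 = 19.52°.
θ = atan2( sin Δλ · cos φ₂ , cos φ₁ · sin φ₂ − sin φ₁ · cos φ₂ · cos Δλ )
  = atan2(0.33405, -0.78131) = 156.851° → normalised to [0°, 360°): 156.851°.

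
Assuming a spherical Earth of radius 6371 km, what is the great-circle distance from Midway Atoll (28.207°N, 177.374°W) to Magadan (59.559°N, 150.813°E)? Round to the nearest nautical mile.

2288 nmi

Δλ = 150.813 − -177.374 = 328.187°; wrapped into (−180°, 180°]: -31.813°.
Δφ = 59.559 − 28.207 = 31.352°.
a = sin²(Δφ/2) + cos φ₁ · cos φ₂ · sin²(Δλ/2) = 0.106543.
c = 2·atan2(√a, √(1−a)) = 0.66501 rad → d = 6371·c ≈ 4236.75 km ≈ 2287.66 nmi.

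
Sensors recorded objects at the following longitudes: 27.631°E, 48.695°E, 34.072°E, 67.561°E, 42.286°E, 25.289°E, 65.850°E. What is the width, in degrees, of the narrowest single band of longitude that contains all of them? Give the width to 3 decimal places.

Sort the longitudes: +25.289°, +27.631°, +34.072°, +42.286°, +48.695°, +65.850°, +67.561°.
Eastward gaps between consecutive values (wrapping around): 2.342°, 6.441°, 8.214°, 6.409°, 17.155°, 1.711°, 317.728°.
Largest gap = 317.728° ⇒ minimal covering band is its complement: 360° − 317.728° = 42.272°.
Band runs from +25.289° eastward to +67.561°.

42.272°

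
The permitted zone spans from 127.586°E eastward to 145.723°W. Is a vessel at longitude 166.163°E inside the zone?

Band width going east from +127.586° to -145.723°: ((-145.723 − 127.586) mod 360) = 86.691°.
Offset of +166.163° east of the west edge: ((166.163 − 127.586) mod 360) = 38.577°.
38.577° ≤ 86.691° ⇒ inside.

Yes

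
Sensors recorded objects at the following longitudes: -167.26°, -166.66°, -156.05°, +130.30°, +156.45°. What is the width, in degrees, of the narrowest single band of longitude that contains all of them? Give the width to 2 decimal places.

Sort the longitudes: -167.26°, -166.66°, -156.05°, +130.30°, +156.45°.
Eastward gaps between consecutive values (wrapping around): 0.60°, 10.61°, 286.35°, 26.15°, 36.29°.
Largest gap = 286.35° ⇒ minimal covering band is its complement: 360° − 286.35° = 73.65°.
Band runs from +130.30° eastward to -156.05°, crossing the antimeridian.

73.65°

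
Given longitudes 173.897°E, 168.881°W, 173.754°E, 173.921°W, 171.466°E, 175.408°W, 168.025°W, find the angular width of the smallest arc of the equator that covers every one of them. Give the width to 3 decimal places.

Sort the longitudes: -175.408°, -173.921°, -168.881°, -168.025°, +171.466°, +173.754°, +173.897°.
Eastward gaps between consecutive values (wrapping around): 1.487°, 5.040°, 0.856°, 339.491°, 2.288°, 0.143°, 10.695°.
Largest gap = 339.491° ⇒ minimal covering band is its complement: 360° − 339.491° = 20.509°.
Band runs from +171.466° eastward to -168.025°, crossing the antimeridian.

20.509°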